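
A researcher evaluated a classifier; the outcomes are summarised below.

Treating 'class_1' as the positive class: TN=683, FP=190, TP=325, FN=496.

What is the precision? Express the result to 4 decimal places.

0.6311

Precision = TP/(TP+FP) = 325/(325+190) = 325/515 = 0.6311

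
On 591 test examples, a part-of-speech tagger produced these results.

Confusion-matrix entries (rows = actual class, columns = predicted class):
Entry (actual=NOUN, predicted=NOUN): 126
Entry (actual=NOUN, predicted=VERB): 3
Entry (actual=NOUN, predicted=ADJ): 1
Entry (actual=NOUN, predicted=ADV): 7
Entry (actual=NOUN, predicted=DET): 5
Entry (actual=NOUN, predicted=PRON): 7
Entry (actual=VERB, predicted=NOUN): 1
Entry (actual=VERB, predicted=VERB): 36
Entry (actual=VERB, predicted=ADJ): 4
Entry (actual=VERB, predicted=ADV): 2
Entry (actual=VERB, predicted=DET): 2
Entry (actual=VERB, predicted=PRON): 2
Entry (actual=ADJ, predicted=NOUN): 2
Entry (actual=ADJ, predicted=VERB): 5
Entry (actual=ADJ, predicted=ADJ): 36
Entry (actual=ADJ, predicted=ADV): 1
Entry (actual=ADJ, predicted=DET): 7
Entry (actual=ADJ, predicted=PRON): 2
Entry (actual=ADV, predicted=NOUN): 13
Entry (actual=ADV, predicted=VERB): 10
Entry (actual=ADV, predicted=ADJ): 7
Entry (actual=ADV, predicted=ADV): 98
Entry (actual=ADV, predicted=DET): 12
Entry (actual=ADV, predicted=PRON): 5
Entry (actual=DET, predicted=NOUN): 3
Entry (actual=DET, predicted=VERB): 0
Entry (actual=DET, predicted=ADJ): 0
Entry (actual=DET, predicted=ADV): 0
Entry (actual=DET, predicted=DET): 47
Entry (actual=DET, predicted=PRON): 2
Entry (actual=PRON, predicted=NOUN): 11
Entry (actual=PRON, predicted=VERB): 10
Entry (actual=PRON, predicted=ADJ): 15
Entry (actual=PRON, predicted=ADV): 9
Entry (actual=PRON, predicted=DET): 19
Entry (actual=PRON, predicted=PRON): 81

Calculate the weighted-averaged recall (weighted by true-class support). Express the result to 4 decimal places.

Per-class recall (TP/(TP+FN)):
  NOUN: TP=126, FN=3+1+7+5+7=23 → 126/149 = 0.84564
  VERB: TP=36, FN=1+4+2+2+2=11 → 36/47 = 0.76596
  ADJ: TP=36, FN=2+5+1+7+2=17 → 36/53 = 0.67925
  ADV: TP=98, FN=13+10+7+12+5=47 → 98/145 = 0.67586
  DET: TP=47, FN=3+0+0+0+2=5 → 47/52 = 0.90385
  PRON: TP=81, FN=11+10+15+9+19=64 → 81/145 = 0.55862
Weighted-recall = Σ (supportᵢ/N)·recallᵢ with N=591: (149/591)·0.84564 + (47/591)·0.76596 + (53/591)·0.67925 + (145/591)·0.67586 + (52/591)·0.90385 + (145/591)·0.55862 = 0.7174

0.7174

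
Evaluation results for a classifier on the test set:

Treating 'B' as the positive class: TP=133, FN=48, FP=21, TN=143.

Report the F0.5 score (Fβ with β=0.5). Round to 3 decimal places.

Fβ = (1+β²)·TP / ((1+β²)·TP + β²·FN + FP), with β²=1/4
= 1.25·133 / (1.25·133 + 0.25·48 + 21) = 0.834

0.834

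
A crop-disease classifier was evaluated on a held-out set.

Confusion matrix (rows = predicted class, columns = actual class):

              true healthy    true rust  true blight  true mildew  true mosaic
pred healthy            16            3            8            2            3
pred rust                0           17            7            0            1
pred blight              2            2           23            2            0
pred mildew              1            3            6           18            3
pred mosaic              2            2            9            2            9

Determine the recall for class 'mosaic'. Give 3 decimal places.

Treat 'mosaic' as positive and all other classes as negative.
recall = TP/(TP+FN).
mosaic: TP=9, FN=3+1+0+3=7 → 9/16 = 0.5625

0.563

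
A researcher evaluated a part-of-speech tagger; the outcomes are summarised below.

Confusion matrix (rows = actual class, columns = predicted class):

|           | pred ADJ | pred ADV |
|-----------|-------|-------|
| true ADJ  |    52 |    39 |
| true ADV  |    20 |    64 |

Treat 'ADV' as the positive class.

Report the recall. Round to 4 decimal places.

0.7619

Recall = TP/(TP+FN) = 64/(64+20) = 64/84 = 0.7619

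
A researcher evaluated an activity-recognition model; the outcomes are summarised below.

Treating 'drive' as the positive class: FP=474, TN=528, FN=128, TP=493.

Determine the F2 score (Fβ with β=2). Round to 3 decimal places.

0.714

Fβ = (1+β²)·TP / ((1+β²)·TP + β²·FN + FP), with β²=4
= 5·493 / (5·493 + 4·128 + 474) = 0.714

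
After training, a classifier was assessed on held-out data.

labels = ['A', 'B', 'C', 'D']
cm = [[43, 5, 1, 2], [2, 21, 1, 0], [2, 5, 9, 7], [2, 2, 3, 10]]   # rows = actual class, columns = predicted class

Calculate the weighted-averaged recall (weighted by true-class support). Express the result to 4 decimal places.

0.7217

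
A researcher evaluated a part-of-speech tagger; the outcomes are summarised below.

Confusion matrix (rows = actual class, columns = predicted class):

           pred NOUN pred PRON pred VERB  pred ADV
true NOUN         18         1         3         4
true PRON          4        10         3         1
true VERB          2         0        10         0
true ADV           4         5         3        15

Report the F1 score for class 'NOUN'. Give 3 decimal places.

0.667

Treat 'NOUN' as positive and all other classes as negative.
F1 score = 2·TP/(2·TP+FP+FN).
NOUN: TP=18, FP=4+2+4=10, FN=1+3+4=8 → 36/54 = 0.6667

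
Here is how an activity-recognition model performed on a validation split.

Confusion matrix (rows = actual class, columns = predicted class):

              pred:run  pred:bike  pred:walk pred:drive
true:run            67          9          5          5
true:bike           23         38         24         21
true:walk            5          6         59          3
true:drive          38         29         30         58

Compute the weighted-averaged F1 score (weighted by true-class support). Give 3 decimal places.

Per-class F1 score (2·TP/(2·TP+FP+FN)):
  run: TP=67, FP=23+5+38=66, FN=9+5+5=19 → 134/219 = 0.6119
  bike: TP=38, FP=9+6+29=44, FN=23+24+21=68 → 76/188 = 0.4043
  walk: TP=59, FP=5+24+30=59, FN=5+6+3=14 → 118/191 = 0.6178
  drive: TP=58, FP=5+21+3=29, FN=38+29+30=97 → 116/242 = 0.4793
Weighted-F1 score = Σ (supportᵢ/N)·F1 scoreᵢ with N=420: (86/420)·0.6119 + (106/420)·0.4043 + (73/420)·0.6178 + (155/420)·0.4793 = 0.512

0.512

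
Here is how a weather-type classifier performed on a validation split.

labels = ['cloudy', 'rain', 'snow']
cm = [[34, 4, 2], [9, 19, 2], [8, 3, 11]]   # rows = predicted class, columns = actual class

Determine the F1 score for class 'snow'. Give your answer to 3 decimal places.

0.595

Treat 'snow' as positive and all other classes as negative.
F1 score = 2·TP/(2·TP+FP+FN).
snow: TP=11, FP=8+3=11, FN=2+2=4 → 22/37 = 0.5946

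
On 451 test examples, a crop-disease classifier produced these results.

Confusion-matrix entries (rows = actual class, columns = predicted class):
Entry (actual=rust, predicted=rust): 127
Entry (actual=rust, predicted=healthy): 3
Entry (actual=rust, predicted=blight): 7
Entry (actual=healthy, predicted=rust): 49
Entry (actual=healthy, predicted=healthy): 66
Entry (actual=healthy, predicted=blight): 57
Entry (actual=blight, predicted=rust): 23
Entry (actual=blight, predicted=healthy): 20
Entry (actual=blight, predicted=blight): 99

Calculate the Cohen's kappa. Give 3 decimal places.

0.479

Observed agreement pₒ = trace/N = 292/451 = 0.6475
Expected agreement pₑ = Σ (rowᵢ·colᵢ)/N² = (137·199 + 172·89 + 142·163)/451² = 0.3231
κ = (pₒ − pₑ)/(1 − pₑ) = (0.6475 − 0.3231)/(1 − 0.3231) = 0.479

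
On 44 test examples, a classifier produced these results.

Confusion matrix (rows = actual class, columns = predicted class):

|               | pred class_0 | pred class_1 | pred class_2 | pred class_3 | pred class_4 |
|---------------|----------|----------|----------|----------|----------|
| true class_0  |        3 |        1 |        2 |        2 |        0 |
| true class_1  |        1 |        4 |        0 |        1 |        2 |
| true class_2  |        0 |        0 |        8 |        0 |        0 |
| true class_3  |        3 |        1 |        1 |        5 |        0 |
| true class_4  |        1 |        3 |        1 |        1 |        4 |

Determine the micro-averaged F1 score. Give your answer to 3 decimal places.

Micro-averaging pools counts across classes: ΣTP=24, ΣFP=20, ΣFN=20.
Micro-F1 score = 2·TP/(2·TP+FP+FN) on pooled counts = 0.545 (equals overall accuracy in single-label multiclass).

0.545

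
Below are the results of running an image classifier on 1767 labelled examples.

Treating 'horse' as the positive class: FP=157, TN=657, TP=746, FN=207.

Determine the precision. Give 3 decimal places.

Precision = TP/(TP+FP) = 746/(746+157) = 746/903 = 0.826

0.826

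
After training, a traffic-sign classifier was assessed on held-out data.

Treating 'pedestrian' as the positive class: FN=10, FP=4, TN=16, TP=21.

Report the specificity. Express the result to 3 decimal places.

0.800

Specificity = TN/(TN+FP) = 16/(16+4) = 0.800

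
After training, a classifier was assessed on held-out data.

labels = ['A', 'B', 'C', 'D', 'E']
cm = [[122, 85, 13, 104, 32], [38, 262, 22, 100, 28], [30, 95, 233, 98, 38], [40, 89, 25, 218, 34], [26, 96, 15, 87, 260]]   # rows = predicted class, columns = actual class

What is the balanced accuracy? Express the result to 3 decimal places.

Balanced accuracy = mean of per-class recall.
  A: recall = 122/256 = 0.4766
  B: recall = 262/627 = 0.4179
  C: recall = 233/308 = 0.7565
  D: recall = 218/607 = 0.3591
  E: recall = 260/392 = 0.6633
Mean = (0.4766 + 0.4179 + 0.7565 + 0.3591 + 0.6633) / 5 = 0.535

0.535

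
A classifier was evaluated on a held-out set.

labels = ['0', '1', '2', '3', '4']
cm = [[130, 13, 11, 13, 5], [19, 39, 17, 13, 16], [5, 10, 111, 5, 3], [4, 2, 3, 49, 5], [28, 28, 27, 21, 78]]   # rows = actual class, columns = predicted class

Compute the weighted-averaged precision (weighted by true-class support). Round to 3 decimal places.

0.634

Per-class precision (TP/(TP+FP)):
  0: TP=130, FP=19+5+4+28=56 → 130/186 = 0.6989
  1: TP=39, FP=13+10+2+28=53 → 39/92 = 0.4239
  2: TP=111, FP=11+17+3+27=58 → 111/169 = 0.6568
  3: TP=49, FP=13+13+5+21=52 → 49/101 = 0.4851
  4: TP=78, FP=5+16+3+5=29 → 78/107 = 0.7290
Weighted-precision = Σ (supportᵢ/N)·precisionᵢ with N=655: (172/655)·0.6989 + (104/655)·0.4239 + (134/655)·0.6568 + (63/655)·0.4851 + (182/655)·0.7290 = 0.634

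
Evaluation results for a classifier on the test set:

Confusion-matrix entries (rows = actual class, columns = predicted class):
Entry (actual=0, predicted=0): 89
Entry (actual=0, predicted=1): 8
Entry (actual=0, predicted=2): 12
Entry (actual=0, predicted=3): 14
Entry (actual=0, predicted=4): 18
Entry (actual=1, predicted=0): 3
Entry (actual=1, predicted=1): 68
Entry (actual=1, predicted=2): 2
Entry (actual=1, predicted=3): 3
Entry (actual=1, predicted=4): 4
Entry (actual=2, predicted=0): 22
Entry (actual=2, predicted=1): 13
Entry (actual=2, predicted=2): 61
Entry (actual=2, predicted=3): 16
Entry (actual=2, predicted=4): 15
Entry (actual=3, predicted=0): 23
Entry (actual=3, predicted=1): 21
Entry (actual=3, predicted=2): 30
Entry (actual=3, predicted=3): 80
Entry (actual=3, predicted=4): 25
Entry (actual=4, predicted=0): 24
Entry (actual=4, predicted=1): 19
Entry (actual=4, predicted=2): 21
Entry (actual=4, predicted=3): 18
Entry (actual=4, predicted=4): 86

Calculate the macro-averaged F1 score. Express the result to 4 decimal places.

0.5566

Per-class F1 score (2·TP/(2·TP+FP+FN)):
  0: TP=89, FP=3+22+23+24=72, FN=8+12+14+18=52 → 178/302 = 0.58940
  1: TP=68, FP=8+13+21+19=61, FN=3+2+3+4=12 → 136/209 = 0.65072
  2: TP=61, FP=12+2+30+21=65, FN=22+13+16+15=66 → 122/253 = 0.48221
  3: TP=80, FP=14+3+16+18=51, FN=23+21+30+25=99 → 160/310 = 0.51613
  4: TP=86, FP=18+4+15+25=62, FN=24+19+21+18=82 → 172/316 = 0.54430
Macro-F1 score = mean = (0.58940 + 0.65072 + 0.48221 + 0.51613 + 0.54430) / 5 = 0.5566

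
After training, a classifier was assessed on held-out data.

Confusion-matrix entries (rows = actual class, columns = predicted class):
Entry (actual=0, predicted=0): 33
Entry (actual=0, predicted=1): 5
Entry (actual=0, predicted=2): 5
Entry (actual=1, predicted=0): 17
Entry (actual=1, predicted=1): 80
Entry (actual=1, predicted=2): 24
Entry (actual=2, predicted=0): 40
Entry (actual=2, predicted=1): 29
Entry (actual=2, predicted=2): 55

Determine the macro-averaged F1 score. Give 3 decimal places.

Per-class F1 score (2·TP/(2·TP+FP+FN)):
  0: TP=33, FP=17+40=57, FN=5+5=10 → 66/133 = 0.4962
  1: TP=80, FP=5+29=34, FN=17+24=41 → 160/235 = 0.6809
  2: TP=55, FP=5+24=29, FN=40+29=69 → 110/208 = 0.5288
Macro-F1 score = mean = (0.4962 + 0.6809 + 0.5288) / 3 = 0.569

0.569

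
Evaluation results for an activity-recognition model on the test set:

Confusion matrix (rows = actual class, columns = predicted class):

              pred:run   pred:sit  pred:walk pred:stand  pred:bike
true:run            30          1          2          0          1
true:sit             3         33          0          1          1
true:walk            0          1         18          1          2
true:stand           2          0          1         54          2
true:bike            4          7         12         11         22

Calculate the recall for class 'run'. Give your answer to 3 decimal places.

0.882

recall = TP/(TP+FN).
run: TP=30, FN=1+2+0+1=4 → 30/34 = 0.8824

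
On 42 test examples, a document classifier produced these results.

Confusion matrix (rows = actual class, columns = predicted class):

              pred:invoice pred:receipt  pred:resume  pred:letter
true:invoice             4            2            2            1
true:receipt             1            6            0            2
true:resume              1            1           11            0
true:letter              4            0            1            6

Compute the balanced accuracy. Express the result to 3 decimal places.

Balanced accuracy = mean of per-class recall.
  invoice: recall = 4/9 = 0.4444
  receipt: recall = 6/9 = 0.6667
  resume: recall = 11/13 = 0.8462
  letter: recall = 6/11 = 0.5455
Mean = (0.4444 + 0.6667 + 0.8462 + 0.5455) / 4 = 0.626

0.626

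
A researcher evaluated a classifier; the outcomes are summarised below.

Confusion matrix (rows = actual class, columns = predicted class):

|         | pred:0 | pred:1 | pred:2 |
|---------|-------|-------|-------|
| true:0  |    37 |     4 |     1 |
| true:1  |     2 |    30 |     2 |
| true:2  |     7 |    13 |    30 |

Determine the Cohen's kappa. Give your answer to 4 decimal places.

0.6584

Observed agreement pₒ = trace/N = 97/126 = 0.76984
Expected agreement pₑ = Σ (rowᵢ·colᵢ)/N² = (42·46 + 34·47 + 50·33)/126² = 0.32628
κ = (pₒ − pₑ)/(1 − pₑ) = (0.76984 − 0.32628)/(1 − 0.32628) = 0.6584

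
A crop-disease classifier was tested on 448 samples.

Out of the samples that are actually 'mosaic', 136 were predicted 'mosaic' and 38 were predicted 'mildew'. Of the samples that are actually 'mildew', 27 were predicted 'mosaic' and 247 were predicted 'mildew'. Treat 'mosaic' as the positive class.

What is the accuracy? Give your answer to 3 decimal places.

Accuracy = (TP+TN)/N = (136+247)/448 = 0.855

0.855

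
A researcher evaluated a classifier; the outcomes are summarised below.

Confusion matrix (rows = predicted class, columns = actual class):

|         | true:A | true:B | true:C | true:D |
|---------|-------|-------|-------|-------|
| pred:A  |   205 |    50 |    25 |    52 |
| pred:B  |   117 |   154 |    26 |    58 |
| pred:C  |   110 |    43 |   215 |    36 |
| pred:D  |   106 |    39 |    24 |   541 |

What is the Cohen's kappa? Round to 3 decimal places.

Observed agreement pₒ = trace/N = 1115/1801 = 0.6191
Expected agreement pₑ = Σ (rowᵢ·colᵢ)/N² = (538·332 + 286·355 + 290·404 + 687·710)/1801² = 0.2729
κ = (pₒ − pₑ)/(1 − pₑ) = (0.6191 − 0.2729)/(1 − 0.2729) = 0.476

0.476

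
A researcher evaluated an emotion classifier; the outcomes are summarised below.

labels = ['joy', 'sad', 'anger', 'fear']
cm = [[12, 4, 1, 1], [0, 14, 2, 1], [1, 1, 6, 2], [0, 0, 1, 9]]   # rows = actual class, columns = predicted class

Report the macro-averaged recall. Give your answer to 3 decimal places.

0.748

Per-class recall (TP/(TP+FN)):
  joy: TP=12, FN=4+1+1=6 → 12/18 = 0.6667
  sad: TP=14, FN=0+2+1=3 → 14/17 = 0.8235
  anger: TP=6, FN=1+1+2=4 → 6/10 = 0.6000
  fear: TP=9, FN=0+0+1=1 → 9/10 = 0.9000
Macro-recall = mean = (0.6667 + 0.8235 + 0.6000 + 0.9000) / 4 = 0.748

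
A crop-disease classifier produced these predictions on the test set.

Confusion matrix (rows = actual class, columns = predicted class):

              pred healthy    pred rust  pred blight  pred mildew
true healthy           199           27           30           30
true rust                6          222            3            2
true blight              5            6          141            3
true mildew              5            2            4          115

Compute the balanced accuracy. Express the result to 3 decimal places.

Balanced accuracy = mean of per-class recall.
  healthy: recall = 199/286 = 0.6958
  rust: recall = 222/233 = 0.9528
  blight: recall = 141/155 = 0.9097
  mildew: recall = 115/126 = 0.9127
Mean = (0.6958 + 0.9528 + 0.9097 + 0.9127) / 4 = 0.868

0.868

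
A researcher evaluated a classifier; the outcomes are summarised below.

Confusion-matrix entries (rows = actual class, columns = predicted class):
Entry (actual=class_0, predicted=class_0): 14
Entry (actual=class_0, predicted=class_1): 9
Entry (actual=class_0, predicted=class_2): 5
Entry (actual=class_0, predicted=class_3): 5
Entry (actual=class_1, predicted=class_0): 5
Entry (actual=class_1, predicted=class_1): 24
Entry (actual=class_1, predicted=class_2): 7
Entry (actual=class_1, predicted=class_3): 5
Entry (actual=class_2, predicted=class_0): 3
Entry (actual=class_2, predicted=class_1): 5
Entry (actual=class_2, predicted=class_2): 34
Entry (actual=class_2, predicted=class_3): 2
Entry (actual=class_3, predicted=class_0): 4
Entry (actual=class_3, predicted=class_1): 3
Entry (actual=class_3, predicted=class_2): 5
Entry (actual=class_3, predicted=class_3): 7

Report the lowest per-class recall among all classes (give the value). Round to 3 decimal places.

Per-class recall (TP/(TP+FN)):
  class_0: TP=14, FN=9+5+5=19 → 14/33 = 0.4242
  class_1: TP=24, FN=5+7+5=17 → 24/41 = 0.5854
  class_2: TP=34, FN=3+5+2=10 → 34/44 = 0.7727
  class_3: TP=7, FN=4+3+5=12 → 7/19 = 0.3684
Lowest is class 'class_3' with recall = 0.368.

0.368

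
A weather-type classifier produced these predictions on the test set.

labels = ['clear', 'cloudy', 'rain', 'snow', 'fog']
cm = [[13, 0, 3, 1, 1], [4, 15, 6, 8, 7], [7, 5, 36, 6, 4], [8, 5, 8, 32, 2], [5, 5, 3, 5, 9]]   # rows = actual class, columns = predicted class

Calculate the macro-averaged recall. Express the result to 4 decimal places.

0.5266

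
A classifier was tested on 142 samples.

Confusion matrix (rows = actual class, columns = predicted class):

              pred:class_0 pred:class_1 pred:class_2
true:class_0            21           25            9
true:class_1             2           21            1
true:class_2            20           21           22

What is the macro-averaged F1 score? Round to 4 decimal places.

Per-class F1 score (2·TP/(2·TP+FP+FN)):
  class_0: TP=21, FP=2+20=22, FN=25+9=34 → 42/98 = 0.42857
  class_1: TP=21, FP=25+21=46, FN=2+1=3 → 42/91 = 0.46154
  class_2: TP=22, FP=9+1=10, FN=20+21=41 → 44/95 = 0.46316
Macro-F1 score = mean = (0.42857 + 0.46154 + 0.46316) / 3 = 0.4511

0.4511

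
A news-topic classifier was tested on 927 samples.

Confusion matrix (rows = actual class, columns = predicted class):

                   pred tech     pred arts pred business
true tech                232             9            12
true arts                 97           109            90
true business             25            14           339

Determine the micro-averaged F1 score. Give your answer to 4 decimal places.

Micro-averaging pools counts across classes: ΣTP=680, ΣFP=247, ΣFN=247.
Micro-F1 score = 2·TP/(2·TP+FP+FN) on pooled counts = 0.7335 (equals overall accuracy in single-label multiclass).

0.7335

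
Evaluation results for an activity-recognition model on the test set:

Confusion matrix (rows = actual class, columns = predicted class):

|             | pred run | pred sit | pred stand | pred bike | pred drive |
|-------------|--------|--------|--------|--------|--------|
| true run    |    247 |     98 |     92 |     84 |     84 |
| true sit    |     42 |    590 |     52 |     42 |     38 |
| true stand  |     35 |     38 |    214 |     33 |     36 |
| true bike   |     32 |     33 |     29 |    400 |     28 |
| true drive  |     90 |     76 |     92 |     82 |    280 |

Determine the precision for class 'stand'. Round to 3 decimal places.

0.447

precision = TP/(TP+FP).
stand: TP=214, FP=92+52+29+92=265 → 214/479 = 0.4468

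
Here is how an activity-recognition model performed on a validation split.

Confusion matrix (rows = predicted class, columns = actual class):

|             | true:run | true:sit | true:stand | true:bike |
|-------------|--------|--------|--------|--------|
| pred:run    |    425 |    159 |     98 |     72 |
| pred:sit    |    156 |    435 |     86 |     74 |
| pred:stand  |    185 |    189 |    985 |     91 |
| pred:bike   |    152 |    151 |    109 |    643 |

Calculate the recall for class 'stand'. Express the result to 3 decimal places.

One-vs-rest for 'stand': TP = diagonal; FP = other classes predicted 'stand'; FN = 'stand' predicted as other.
recall = TP/(TP+FN).
stand: TP=985, FN=98+86+109=293 → 985/1278 = 0.7707

0.771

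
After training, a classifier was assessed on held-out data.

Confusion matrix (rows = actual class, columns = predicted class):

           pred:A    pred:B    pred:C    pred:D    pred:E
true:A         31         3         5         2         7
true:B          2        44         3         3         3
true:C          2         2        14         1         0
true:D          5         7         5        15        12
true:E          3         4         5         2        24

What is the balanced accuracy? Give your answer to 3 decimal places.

Balanced accuracy = mean of per-class recall.
  A: recall = 31/48 = 0.6458
  B: recall = 44/55 = 0.8000
  C: recall = 14/19 = 0.7368
  D: recall = 15/44 = 0.3409
  E: recall = 24/38 = 0.6316
Mean = (0.6458 + 0.8000 + 0.7368 + 0.3409 + 0.6316) / 5 = 0.631

0.631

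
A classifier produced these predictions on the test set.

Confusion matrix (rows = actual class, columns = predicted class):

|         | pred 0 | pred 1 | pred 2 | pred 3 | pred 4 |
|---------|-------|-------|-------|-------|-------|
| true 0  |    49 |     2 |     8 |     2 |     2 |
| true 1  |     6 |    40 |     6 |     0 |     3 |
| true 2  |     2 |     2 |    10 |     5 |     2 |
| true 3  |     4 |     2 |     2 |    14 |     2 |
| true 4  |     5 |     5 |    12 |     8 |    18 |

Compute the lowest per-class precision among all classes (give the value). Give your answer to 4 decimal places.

Per-class precision (TP/(TP+FP)):
  0: TP=49, FP=6+2+4+5=17 → 49/66 = 0.74242
  1: TP=40, FP=2+2+2+5=11 → 40/51 = 0.78431
  2: TP=10, FP=8+6+2+12=28 → 10/38 = 0.26316
  3: TP=14, FP=2+0+5+8=15 → 14/29 = 0.48276
  4: TP=18, FP=2+3+2+2=9 → 18/27 = 0.66667
Lowest is class '2' with precision = 0.2632.

0.2632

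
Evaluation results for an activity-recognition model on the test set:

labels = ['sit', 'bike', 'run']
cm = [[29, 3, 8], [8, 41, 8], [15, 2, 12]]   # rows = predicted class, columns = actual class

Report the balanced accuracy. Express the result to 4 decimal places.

0.6259

Balanced accuracy = mean of per-class recall.
  sit: recall = 29/52 = 0.55769
  bike: recall = 41/46 = 0.89130
  run: recall = 12/28 = 0.42857
Mean = (0.55769 + 0.89130 + 0.42857) / 3 = 0.6259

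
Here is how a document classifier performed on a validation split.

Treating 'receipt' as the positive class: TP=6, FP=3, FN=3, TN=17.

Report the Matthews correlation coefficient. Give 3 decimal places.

0.517

MCC = (TP·TN − FP·FN) / √((TP+FP)(TP+FN)(TN+FP)(TN+FN))
Numerator = 6·17 − 3·3 = 93
Denominator = √(9·9·20·20) = √32400 = 180.0000
MCC = 93 / 180.0000 = 0.517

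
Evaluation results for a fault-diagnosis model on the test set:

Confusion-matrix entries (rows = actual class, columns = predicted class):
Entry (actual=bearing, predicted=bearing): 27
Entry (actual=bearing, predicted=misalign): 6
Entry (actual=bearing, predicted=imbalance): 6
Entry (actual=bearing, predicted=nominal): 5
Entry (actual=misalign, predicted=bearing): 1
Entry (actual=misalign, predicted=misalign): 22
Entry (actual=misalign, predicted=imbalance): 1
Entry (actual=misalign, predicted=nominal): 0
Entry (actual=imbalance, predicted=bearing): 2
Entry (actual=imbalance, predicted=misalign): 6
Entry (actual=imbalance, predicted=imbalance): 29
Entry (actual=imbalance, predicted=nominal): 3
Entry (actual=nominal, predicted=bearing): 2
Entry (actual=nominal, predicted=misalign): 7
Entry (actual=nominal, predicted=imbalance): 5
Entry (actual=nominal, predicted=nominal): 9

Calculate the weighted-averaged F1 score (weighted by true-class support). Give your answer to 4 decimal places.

Per-class F1 score (2·TP/(2·TP+FP+FN)):
  bearing: TP=27, FP=1+2+2=5, FN=6+6+5=17 → 54/76 = 0.71053
  misalign: TP=22, FP=6+6+7=19, FN=1+1+0=2 → 44/65 = 0.67692
  imbalance: TP=29, FP=6+1+5=12, FN=2+6+3=11 → 58/81 = 0.71605
  nominal: TP=9, FP=5+0+3=8, FN=2+7+5=14 → 18/40 = 0.45000
Weighted-F1 score = Σ (supportᵢ/N)·F1 scoreᵢ with N=131: (44/131)·0.71053 + (24/131)·0.67692 + (40/131)·0.71605 + (23/131)·0.45000 = 0.6603

0.6603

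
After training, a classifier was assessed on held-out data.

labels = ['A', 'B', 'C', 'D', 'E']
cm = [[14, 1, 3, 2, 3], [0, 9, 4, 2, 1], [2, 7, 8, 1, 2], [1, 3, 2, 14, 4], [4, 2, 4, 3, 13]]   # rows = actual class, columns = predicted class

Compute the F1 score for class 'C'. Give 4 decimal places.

F1 score = 2·TP/(2·TP+FP+FN).
C: TP=8, FP=3+4+2+4=13, FN=2+7+1+2=12 → 16/41 = 0.39024

0.3902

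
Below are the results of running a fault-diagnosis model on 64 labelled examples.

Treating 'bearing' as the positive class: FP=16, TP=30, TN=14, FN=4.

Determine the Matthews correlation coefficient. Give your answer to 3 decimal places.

MCC = (TP·TN − FP·FN) / √((TP+FP)(TP+FN)(TN+FP)(TN+FN))
Numerator = 30·14 − 16·4 = 356
Denominator = √(46·34·30·18) = √844560 = 918.9995
MCC = 356 / 918.9995 = 0.387

0.387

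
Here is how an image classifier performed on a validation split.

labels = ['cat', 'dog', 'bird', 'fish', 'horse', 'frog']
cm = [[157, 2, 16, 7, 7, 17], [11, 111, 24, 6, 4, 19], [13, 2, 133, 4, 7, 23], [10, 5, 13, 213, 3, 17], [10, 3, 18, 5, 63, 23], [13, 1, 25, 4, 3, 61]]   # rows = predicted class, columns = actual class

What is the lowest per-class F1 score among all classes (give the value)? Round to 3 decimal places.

0.457

Per-class F1 score (2·TP/(2·TP+FP+FN)):
  cat: TP=157, FP=2+16+7+7+17=49, FN=11+13+10+10+13=57 → 314/420 = 0.7476
  dog: TP=111, FP=11+24+6+4+19=64, FN=2+2+5+3+1=13 → 222/299 = 0.7425
  bird: TP=133, FP=13+2+4+7+23=49, FN=16+24+13+18+25=96 → 266/411 = 0.6472
  fish: TP=213, FP=10+5+13+3+17=48, FN=7+6+4+5+4=26 → 426/500 = 0.8520
  horse: TP=63, FP=10+3+18+5+23=59, FN=7+4+7+3+3=24 → 126/209 = 0.6029
  frog: TP=61, FP=13+1+25+4+3=46, FN=17+19+23+17+23=99 → 122/267 = 0.4569
Lowest is class 'frog' with F1 score = 0.457.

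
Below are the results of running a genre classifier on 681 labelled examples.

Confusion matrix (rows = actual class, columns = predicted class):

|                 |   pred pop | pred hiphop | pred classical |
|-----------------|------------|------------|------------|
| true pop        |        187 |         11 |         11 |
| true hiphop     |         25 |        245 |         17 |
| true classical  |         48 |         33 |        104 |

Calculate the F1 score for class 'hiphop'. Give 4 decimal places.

0.8507

One-vs-rest for 'hiphop': TP = diagonal; FP = other classes predicted 'hiphop'; FN = 'hiphop' predicted as other.
F1 score = 2·TP/(2·TP+FP+FN).
hiphop: TP=245, FP=11+33=44, FN=25+17=42 → 490/576 = 0.85069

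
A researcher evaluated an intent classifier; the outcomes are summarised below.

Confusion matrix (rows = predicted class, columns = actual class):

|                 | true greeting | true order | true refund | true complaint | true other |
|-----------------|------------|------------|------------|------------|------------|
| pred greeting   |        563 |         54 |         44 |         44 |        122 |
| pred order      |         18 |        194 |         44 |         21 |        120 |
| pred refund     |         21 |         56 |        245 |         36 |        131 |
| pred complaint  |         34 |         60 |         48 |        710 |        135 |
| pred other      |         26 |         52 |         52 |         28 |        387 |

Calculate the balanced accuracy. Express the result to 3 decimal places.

0.632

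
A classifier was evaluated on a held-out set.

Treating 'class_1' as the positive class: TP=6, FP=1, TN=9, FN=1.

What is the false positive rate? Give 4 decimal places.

FPR = FP/(FP+TN) = 1/(1+9) = 0.1000

0.1000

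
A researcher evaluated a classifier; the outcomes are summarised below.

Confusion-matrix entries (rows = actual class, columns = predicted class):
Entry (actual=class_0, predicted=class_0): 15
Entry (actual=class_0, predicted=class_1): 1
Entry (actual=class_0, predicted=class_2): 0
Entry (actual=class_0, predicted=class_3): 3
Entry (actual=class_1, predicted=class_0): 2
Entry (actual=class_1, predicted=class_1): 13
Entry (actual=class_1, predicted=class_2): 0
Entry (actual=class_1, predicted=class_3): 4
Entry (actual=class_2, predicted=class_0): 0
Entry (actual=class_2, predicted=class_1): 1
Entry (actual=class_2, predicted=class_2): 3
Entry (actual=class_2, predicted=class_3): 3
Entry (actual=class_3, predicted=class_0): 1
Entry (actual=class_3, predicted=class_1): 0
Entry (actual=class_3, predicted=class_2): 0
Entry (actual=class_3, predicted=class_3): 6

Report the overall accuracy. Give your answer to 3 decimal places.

0.712

Accuracy = trace / total = (15+13+3+6=37) / 52 = 37/52 = 0.712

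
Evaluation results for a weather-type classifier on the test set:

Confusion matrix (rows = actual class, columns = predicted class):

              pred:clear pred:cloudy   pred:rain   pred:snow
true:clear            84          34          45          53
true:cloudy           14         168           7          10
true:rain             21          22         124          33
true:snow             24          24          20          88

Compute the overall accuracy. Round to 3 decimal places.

Accuracy = trace / total = (84+168+124+88=464) / 771 = 464/771 = 0.602

0.602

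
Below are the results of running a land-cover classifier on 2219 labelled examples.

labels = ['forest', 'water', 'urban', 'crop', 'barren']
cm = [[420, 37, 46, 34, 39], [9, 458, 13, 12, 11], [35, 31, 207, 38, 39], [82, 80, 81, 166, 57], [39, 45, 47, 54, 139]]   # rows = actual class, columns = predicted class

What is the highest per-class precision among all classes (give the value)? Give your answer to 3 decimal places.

0.718

Per-class precision (TP/(TP+FP)):
  forest: TP=420, FP=9+35+82+39=165 → 420/585 = 0.7179
  water: TP=458, FP=37+31+80+45=193 → 458/651 = 0.7035
  urban: TP=207, FP=46+13+81+47=187 → 207/394 = 0.5254
  crop: TP=166, FP=34+12+38+54=138 → 166/304 = 0.5461
  barren: TP=139, FP=39+11+39+57=146 → 139/285 = 0.4877
Highest is class 'forest' with precision = 0.718.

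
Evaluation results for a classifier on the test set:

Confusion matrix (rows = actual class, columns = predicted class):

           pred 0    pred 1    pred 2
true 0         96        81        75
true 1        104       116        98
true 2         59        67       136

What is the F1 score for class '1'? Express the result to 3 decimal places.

0.399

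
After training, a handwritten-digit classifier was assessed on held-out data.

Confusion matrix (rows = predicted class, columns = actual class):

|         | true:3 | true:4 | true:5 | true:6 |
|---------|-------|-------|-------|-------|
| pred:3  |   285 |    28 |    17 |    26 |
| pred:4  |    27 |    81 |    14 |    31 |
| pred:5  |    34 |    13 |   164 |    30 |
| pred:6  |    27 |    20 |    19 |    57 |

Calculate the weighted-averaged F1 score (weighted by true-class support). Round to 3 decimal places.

0.671

Per-class F1 score (2·TP/(2·TP+FP+FN)):
  3: TP=285, FP=28+17+26=71, FN=27+34+27=88 → 570/729 = 0.7819
  4: TP=81, FP=27+14+31=72, FN=28+13+20=61 → 162/295 = 0.5492
  5: TP=164, FP=34+13+30=77, FN=17+14+19=50 → 328/455 = 0.7209
  6: TP=57, FP=27+20+19=66, FN=26+31+30=87 → 114/267 = 0.4270
Weighted-F1 score = Σ (supportᵢ/N)·F1 scoreᵢ with N=873: (373/873)·0.7819 + (142/873)·0.5492 + (214/873)·0.7209 + (144/873)·0.4270 = 0.671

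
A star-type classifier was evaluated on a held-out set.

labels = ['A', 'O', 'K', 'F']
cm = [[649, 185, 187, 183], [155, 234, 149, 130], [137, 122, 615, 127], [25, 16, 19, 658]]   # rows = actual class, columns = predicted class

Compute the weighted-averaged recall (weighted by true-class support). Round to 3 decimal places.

Per-class recall (TP/(TP+FN)):
  A: TP=649, FN=185+187+183=555 → 649/1204 = 0.5390
  O: TP=234, FN=155+149+130=434 → 234/668 = 0.3503
  K: TP=615, FN=137+122+127=386 → 615/1001 = 0.6144
  F: TP=658, FN=25+16+19=60 → 658/718 = 0.9164
Weighted-recall = Σ (supportᵢ/N)·recallᵢ with N=3591: (1204/3591)·0.5390 + (668/3591)·0.3503 + (1001/3591)·0.6144 + (718/3591)·0.9164 = 0.600

0.600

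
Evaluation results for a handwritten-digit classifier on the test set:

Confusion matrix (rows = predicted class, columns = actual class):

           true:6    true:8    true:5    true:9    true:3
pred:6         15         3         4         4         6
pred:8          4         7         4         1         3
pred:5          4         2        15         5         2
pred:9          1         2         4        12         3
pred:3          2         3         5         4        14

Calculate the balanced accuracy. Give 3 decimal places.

0.484

Balanced accuracy = mean of per-class recall.
  6: recall = 15/26 = 0.5769
  8: recall = 7/17 = 0.4118
  5: recall = 15/32 = 0.4688
  9: recall = 12/26 = 0.4615
  3: recall = 14/28 = 0.5000
Mean = (0.5769 + 0.4118 + 0.4688 + 0.4615 + 0.5000) / 5 = 0.484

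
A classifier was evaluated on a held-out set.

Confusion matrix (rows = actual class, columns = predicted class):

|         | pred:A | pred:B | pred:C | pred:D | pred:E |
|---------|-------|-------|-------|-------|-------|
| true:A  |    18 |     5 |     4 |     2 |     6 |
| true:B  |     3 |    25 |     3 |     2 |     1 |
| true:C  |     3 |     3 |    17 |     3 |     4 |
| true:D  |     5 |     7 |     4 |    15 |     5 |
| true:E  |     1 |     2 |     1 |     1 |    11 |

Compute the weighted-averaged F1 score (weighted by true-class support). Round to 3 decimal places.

Per-class F1 score (2·TP/(2·TP+FP+FN)):
  A: TP=18, FP=3+3+5+1=12, FN=5+4+2+6=17 → 36/65 = 0.5538
  B: TP=25, FP=5+3+7+2=17, FN=3+3+2+1=9 → 50/76 = 0.6579
  C: TP=17, FP=4+3+4+1=12, FN=3+3+3+4=13 → 34/59 = 0.5763
  D: TP=15, FP=2+2+3+1=8, FN=5+7+4+5=21 → 30/59 = 0.5085
  E: TP=11, FP=6+1+4+5=16, FN=1+2+1+1=5 → 22/43 = 0.5116
Weighted-F1 score = Σ (supportᵢ/N)·F1 scoreᵢ with N=151: (35/151)·0.5538 + (34/151)·0.6579 + (30/151)·0.5763 + (36/151)·0.5085 + (16/151)·0.5116 = 0.566

0.566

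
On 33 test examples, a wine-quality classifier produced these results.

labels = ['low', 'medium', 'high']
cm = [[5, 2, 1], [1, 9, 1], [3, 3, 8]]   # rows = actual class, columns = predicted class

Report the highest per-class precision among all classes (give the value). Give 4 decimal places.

0.8000

Per-class precision (TP/(TP+FP)):
  low: TP=5, FP=1+3=4 → 5/9 = 0.55556
  medium: TP=9, FP=2+3=5 → 9/14 = 0.64286
  high: TP=8, FP=1+1=2 → 8/10 = 0.80000
Highest is class 'high' with precision = 0.8000.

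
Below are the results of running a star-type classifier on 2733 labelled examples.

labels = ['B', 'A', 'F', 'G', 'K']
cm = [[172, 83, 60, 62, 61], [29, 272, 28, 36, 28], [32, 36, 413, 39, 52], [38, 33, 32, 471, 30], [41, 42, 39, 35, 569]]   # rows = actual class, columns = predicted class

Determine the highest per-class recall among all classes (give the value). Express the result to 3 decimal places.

Per-class recall (TP/(TP+FN)):
  B: TP=172, FN=83+60+62+61=266 → 172/438 = 0.3927
  A: TP=272, FN=29+28+36+28=121 → 272/393 = 0.6921
  F: TP=413, FN=32+36+39+52=159 → 413/572 = 0.7220
  G: TP=471, FN=38+33+32+30=133 → 471/604 = 0.7798
  K: TP=569, FN=41+42+39+35=157 → 569/726 = 0.7837
Highest is class 'K' with recall = 0.784.

0.784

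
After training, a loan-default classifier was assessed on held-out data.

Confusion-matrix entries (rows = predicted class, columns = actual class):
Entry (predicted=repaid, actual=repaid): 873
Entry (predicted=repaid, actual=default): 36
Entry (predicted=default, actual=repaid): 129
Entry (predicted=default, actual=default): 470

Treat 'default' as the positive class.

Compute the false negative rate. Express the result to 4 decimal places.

0.0711

FNR = FN/(FN+TP) = 36/(36+470) = 0.0711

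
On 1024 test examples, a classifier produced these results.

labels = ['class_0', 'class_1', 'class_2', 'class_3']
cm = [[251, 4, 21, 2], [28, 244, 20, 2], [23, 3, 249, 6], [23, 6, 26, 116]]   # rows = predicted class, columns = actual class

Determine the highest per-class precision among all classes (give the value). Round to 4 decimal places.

0.9029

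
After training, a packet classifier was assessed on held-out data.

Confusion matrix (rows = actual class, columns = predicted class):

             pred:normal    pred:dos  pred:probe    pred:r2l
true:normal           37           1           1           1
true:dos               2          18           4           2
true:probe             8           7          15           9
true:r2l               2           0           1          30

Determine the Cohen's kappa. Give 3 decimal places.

Observed agreement pₒ = trace/N = 100/138 = 0.7246
Expected agreement pₑ = Σ (rowᵢ·colᵢ)/N² = (40·49 + 26·26 + 39·21 + 33·42)/138² = 0.2542
κ = (pₒ − pₑ)/(1 − pₑ) = (0.7246 − 0.2542)/(1 − 0.2542) = 0.631

0.631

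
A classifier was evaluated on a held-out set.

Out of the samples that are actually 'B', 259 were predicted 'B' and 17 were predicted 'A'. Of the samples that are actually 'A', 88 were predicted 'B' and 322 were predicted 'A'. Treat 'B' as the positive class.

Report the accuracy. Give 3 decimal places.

0.847

Accuracy = (TP+TN)/N = (259+322)/686 = 0.847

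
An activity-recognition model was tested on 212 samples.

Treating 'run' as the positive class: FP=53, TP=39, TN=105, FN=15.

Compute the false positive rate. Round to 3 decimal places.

FPR = FP/(FP+TN) = 53/(53+105) = 0.335

0.335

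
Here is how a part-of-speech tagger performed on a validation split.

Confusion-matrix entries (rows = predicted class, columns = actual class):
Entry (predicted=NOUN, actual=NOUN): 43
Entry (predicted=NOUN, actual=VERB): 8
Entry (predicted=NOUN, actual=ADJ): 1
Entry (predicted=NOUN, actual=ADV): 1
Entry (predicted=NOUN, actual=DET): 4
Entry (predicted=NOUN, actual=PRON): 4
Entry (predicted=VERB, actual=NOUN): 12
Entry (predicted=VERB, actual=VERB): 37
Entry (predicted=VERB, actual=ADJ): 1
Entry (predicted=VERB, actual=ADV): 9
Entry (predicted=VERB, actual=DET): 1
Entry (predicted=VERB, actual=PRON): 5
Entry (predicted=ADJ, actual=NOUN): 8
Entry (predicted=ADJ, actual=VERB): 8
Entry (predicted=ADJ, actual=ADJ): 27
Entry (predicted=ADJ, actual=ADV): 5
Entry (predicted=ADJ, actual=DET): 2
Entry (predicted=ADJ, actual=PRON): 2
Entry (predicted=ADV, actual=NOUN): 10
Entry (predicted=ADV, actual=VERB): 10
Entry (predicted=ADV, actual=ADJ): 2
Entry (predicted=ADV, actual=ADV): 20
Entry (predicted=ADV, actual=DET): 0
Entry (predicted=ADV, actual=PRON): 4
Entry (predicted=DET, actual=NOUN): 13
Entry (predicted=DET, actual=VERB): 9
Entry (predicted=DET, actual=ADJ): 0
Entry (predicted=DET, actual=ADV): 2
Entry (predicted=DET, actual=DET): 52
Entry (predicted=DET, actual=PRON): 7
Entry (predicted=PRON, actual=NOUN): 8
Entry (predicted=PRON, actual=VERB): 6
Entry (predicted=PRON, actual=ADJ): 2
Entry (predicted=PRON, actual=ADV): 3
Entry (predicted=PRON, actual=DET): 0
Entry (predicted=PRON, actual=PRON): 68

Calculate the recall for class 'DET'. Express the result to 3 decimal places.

Take TP from the diagonal, FP from the rest of the 'DET' prediction marginal, FN from the rest of the 'DET' actual marginal.
recall = TP/(TP+FN).
DET: TP=52, FN=4+1+2+0+0=7 → 52/59 = 0.8814

0.881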